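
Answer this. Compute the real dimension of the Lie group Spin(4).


Spin(n) double-covers SO(n); both have Lie algebra so(n) of dimension n(n-1)/2.
n = 4
n(n-1) = 4 * 3 = 12
dim Spin(4) = 12/2 = 6


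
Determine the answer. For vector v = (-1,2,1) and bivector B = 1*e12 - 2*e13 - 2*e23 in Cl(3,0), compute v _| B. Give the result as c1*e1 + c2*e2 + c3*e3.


Left contraction v _| B = <vB>_1 (grade-1 part of the geometric product vB).
Using e1_|e12 = e2, e2_|e12 = -e1, e1_|e13 = e3, e3_|e13 = -e1, e2_|e23 = e3, e3_|e23 = -e2:
e1 coeff: -v2*b12 - v3*b13 = -(2)*(1) - (1)*(-2) = 0
e2 coeff: v1*b12 - v3*b23 = (-1)*(1) - (1)*(-2) = 1
e3 coeff: v1*b13 + v2*b23 = (-1)*(-2) + (2)*(-2) = -2
v _| B = 0*e1 + 1*e2 - 2*e3


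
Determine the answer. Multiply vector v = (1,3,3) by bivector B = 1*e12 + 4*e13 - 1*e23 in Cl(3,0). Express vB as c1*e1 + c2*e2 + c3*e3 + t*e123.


vB has grade-1 (vector) and grade-3 (trivector) parts: vB = (v _| B) + (v ^ B).
Vector part <vB>_1:
  e1: -v2*b12 - v3*b13 = -(3)*(1) - (3)*(4) = -15
  e2: v1*b12 - v3*b23 = (1)*(1) - (3)*(-1) = 4
  e3: v1*b13 + v2*b23 = (1)*(4) + (3)*(-1) = 1
Trivector part <vB>_3:
  e123: v1*b23 - v2*b13 + v3*b12 = (1)*(-1) - (3)*(4) + (3)*(1) = -10
vB = -15*e1 + 4*e2 + 1*e3 - 10*e123


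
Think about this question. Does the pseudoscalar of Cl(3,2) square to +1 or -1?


The pseudoscalar I = e1...e_n (product of all n generators) of Cl(p,q) satisfies I^2 = (-1)^(q + n(n-1)/2).
p = 3, q = 2, n = p + q = 5
n(n-1)/2 = 5 * 4 / 2 = 10
Exponent = q + n(n-1)/2 = 2 + 10 = 12
I^2 = (-1)^12 = +1


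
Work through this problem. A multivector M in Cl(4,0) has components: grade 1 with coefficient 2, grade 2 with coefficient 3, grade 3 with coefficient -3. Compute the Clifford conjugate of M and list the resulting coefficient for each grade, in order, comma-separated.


Clifford conjugate sign for grade k: (-1)^(k(k+1)/2)
Grade 1: (-1)^(1*2/2) = (-1)^1 = -1, coeff 2 -> -2
Grade 2: (-1)^(2*3/2) = (-1)^3 = -1, coeff 3 -> -3
Grade 3: (-1)^(3*4/2) = (-1)^6 = 1, coeff -3 -> -3
Conjugated coefficients: -2, -3, -3


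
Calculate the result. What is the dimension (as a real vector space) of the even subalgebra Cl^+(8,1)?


Even subalgebra dimension = 2^(n-1)
n = 8 + 1 = 9
2^(9 - 1) = 2^8 = 256
Verification: sum of C(9,k) for even k = 1 + 36 + 126 + 84 + 9 = 256
Result = 256


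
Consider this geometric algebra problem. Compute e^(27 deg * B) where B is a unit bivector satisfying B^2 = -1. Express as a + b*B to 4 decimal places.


For a unit bivector B with B^2 = -1, the exponential series gives
e^(theta*B) = cos(theta) + sin(theta)*B (the GA analogue of Euler's formula).
theta = 27 degrees = 0.471239 rad
cos(27 deg) = 0.8910
sin(27 deg) = 0.4540
exp(theta*B) = 0.8910 + 0.4540*B


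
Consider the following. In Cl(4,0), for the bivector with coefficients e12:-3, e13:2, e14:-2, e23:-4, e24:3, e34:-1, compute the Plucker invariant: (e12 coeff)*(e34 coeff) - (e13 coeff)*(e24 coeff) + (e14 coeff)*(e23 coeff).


Plucker relation: af - be + cd
a*f = (-3)*(-1) = 3
b*e = 2*3 = 6
c*d = (-2)*(-4) = 8
af - be + cd = 3 - 6 + 8
= 5


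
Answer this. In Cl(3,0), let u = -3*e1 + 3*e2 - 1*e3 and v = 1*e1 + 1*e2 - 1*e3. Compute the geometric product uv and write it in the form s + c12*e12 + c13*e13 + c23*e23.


In Cl(3,0): e_i^2 = 1, e_ie_j = -e_je_i for i != j.
Scalar part = u . v = (-3)*1 + 3*1 + (-1)*(-1)
= -3 + 3 + 1 = 1
e12 coeff = (-3)*1 - 3*1 = -3 - 3 = -6
e13 coeff = (-3)*(-1) - (-1)*1 = 3 - (-1) = 4
e23 coeff = 3*(-1) - (-1)*1 = -3 - (-1) = -2
uv = 1 - 6*e12 + 4*e13 - 2*e23


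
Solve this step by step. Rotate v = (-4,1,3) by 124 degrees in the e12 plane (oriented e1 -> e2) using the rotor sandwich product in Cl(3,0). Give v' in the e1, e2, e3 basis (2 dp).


Rotor R = cos(62deg) - sin(62deg)*e12
Rotation angle theta = 2 * 62 = 124 degrees in the e12 plane (e1 -> e2).
The component perpendicular to the plane (e3) is invariant: v'_3 = v3 = 3.00
cos(124deg) = -0.5592, sin(124deg) = 0.8290
v'_1 = v1*cos(theta) - v2*sin(theta) = -4*(-0.5592) - 1*0.8290 = 1.41
v'_2 = v1*sin(theta) + v2*cos(theta) = -4*0.8290 + 1*(-0.5592) = -3.88
v' = 1.41*e1 - 3.88*e2 + 3.00*e3


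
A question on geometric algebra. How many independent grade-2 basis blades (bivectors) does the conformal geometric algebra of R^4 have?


The conformal model of R^4 uses Cl(5,1) with m = 4 + 2 = 6 generators.
Number of grade-2 blades = C(m, 2) = C(6, 2)
= 6*5/2 = 15


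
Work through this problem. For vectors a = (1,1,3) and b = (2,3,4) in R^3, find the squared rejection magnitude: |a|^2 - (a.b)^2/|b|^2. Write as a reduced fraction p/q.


|a|^2 = 1^2 + 1^2 + 3^2 = 11
|b|^2 = 2^2 + 3^2 + 4^2 = 29
a . b = 1*2 + 1*3 + 3*4 = 17
(a.b)^2 = 17^2 = 289
|rej|^2 = 11 - 289/29
= (319 - 289)/29
= 30/29
In lowest terms: 30/29


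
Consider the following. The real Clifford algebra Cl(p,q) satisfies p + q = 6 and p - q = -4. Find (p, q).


We need p + q = 6 and p - q = -4.
Adding: 2p = 6 + (-4) = 2, so p = 1.
Then q = 6 - 1 = 5.
(p, q) = (1, 5)


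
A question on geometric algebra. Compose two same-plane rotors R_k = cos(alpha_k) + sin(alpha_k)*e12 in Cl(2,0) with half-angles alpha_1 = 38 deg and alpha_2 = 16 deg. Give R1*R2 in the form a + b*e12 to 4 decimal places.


Same-plane rotors commute and their half-angles add:
R1*R2 = cos(a1 + a2) + sin(a1 + a2)*e12.
a1 + a2 = 38 + 16 = 54 deg
cos(54 deg) = 0.5878
sin(54 deg) = 0.8090
R1*R2 = 0.5878 + 0.8090*e12


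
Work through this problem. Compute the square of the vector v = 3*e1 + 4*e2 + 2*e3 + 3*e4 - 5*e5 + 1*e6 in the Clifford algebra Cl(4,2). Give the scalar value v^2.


v^2 = sum of c_i^2 * e_i^2
Positive signature terms (e_i^2 = +1): 3^2 + 4^2 + 2^2 + 3^2 = 38
Negative signature terms (e_j^2 = -1): (-5)^2 + 1^2 = 26
v^2 = 38 - 26 = 12


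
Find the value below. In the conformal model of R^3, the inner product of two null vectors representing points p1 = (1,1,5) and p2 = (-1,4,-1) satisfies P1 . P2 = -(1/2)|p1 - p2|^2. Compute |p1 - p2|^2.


p1 - p2 = (2, -3, 6)
|p1 - p2|^2 = 2^2 + (-3)^2 + 6^2
= 4 + 9 + 36
= 49


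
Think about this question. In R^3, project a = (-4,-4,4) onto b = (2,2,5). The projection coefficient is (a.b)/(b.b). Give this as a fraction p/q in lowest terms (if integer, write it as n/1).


Projection coefficient = (a . b) / (b . b)
a . b = (-4)*2 + (-4)*2 + 4*5
= -8 + (-8) + 20 = 4
b . b = 2^2 + 2^2 + 5^2
= 4 + 4 + 25 = 33
Coefficient = 4/33
In lowest terms: 4/33


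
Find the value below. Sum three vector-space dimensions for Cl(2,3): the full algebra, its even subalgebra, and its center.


n = 2 + 3 = 5
Total dim = 2^5 = 32
Even subalgebra dim = 2^4 = 16
n is odd, so center dim = 2
Sum = 32 + 16 + 2 = 50


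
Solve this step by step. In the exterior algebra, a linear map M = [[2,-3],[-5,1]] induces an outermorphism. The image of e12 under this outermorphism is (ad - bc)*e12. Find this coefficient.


The outermorphism of a linear map f sends e1^e2 to f(e1)^f(e2).
f(e1) = 2*e1 - 5*e2
f(e2) = -3*e1 + 1*e2
f(e1) ^ f(e2) = (2*e1 - 5*e2) ^ (-3*e1 + 1*e2)
= 2*1*e12 + (-5)*(-3)*e21
= (2 - 15)*e12
= -13*e12
Coefficient = -13


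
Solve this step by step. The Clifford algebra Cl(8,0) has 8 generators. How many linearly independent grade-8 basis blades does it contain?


Number of grade-k basis blades in Cl(p,q) with n = p + q is C(n, k).
n = 8 + 0 = 8
C(8, 8) = 8! / (8! * 0!)
= 40320 / (40320 * 1)
= 1


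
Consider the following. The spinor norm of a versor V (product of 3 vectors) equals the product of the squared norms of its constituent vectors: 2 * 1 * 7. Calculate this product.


Spinor norm N(V) = |v1|^2 * |v2|^2 * ... * |v3|^2
= 2 * 1 * 7
Running product: 2, 2, 14
N(V) = 14


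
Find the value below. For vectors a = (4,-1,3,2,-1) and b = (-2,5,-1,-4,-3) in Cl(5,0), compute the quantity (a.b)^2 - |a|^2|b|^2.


a . b = 4*(-2) + (-1)*5 + 3*(-1) + 2*(-4) + (-1)*(-3)
= -8 + (-5) + (-3) + (-8) + 3 = -21
|a|^2 = 4^2 + (-1)^2 + 3^2 + 2^2 + (-1)^2 = 31
|b|^2 = (-2)^2 + 5^2 + (-1)^2 + (-4)^2 + (-3)^2 = 55
(a.b)^2 = (-21)^2 = 441
|a|^2 * |b|^2 = 31 * 55 = 1705
Result = 441 - 1705 = -1264


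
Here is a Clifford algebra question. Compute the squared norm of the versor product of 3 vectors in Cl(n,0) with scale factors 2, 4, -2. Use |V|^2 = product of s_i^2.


Each vector v_i has |v_i|^2 = s_i^2
Squared scales: 2^2 = 4, 4^2 = 16, (-2)^2 = 4
|V|^2 = 4 * 16 * 4
= 256


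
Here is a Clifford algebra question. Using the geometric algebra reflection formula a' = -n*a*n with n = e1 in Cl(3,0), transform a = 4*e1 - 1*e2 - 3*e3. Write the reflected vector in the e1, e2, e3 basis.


Reflection formula: a' = -n*a*n, with n = e1 (unit vector, n^2 = 1).
For reflection through hyperplane perp to e1:
The component along e1 flips sign, others stay.
a = (4, -1, -3)
a' = (-4, -1, -3)
a' = -4*e1 - 1*e2 - 3*e3


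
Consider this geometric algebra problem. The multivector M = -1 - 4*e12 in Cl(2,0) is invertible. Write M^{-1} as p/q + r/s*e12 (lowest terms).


M = -1 - 4*e12, where e12^2 = -1.
Since M commutes with its reverse ~M = a - b*e12, M * ~M = a^2 - b^2*e12^2 = a^2 + b^2.
So M^{-1} = ~M / (a^2 + b^2) = (a - b*e12)/(a^2 + b^2).
a^2 + b^2 = 1 + 16 = 17
Scalar part = -1/17 = -1/17
Bivector coeff = 4/17 = 4/17
M^{-1} = -1/17 + 4/17*e12


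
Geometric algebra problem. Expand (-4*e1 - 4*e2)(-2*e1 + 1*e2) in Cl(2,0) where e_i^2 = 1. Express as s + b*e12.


Expand: (-4*e1 - 4*e2)(-2*e1 + 1*e2)
= (-4)*(-2)*e1e1 + (-4)*1*e1e2 + (-4)*(-2)*e2e1 + (-4)*1*e2e2
Using e1^2 = e2^2 = 1, e2e1 = -e1e2:
Scalar part s = (-4)*(-2) + (-4)*1 = 8 + (-4) = 4
Bivector part b = (-4)*1 - (-4)*(-2) = -4 - 8 = -12
uv = 4 - 12*e12


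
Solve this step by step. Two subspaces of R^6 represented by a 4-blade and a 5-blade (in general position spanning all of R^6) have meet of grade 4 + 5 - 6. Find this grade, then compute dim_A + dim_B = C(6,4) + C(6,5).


Meet grade = grade(A) + grade(B) - n
= 4 + 5 - 6 = 3
C(6,4) = 15
C(6,5) = 6
dim_A + dim_B = 15 + 6 = 21


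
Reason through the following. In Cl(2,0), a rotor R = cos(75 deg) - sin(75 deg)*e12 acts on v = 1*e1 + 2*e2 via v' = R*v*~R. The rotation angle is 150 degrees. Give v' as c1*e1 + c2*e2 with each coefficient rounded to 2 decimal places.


Rotor R = cos(75deg) - sin(75deg)*e12
Rotation angle theta = 2 * 75 = 150 degrees
v' = R*v*~R rotates v by theta.
cos(150deg) = -0.8660, sin(150deg) = 0.5000
v'_1 = 1*cos(150deg) - 2*sin(150deg)
= 1*(-0.8660) - 2*0.5000
= -1.87
v'_2 = 1*sin(150deg) + 2*cos(150deg)
= 1*0.5000 + 2*(-0.8660)
= -1.23
v' = -1.87*e1 - 1.23*e2


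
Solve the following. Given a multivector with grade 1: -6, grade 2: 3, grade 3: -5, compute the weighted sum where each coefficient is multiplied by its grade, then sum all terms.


Grade-weighted sum = sum of grade_k * coefficient_k
1*(-6) = -6
2*3 = 6
3*(-5) = -15
Total = -6 + 6 + (-15) = -15


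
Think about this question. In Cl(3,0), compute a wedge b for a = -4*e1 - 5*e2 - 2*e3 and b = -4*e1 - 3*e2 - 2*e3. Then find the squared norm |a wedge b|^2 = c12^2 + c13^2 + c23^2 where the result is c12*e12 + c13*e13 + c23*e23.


a wedge b = (a1*b2 - a2*b1)*e12 + (a1*b3 - a3*b1)*e13 + (a2*b3 - a3*b2)*e23
e12 coeff: (-4)*(-3) - (-5)*(-4) = 12 - 20 = -8
e13 coeff: (-4)*(-2) - (-2)*(-4) = 8 - 8 = 0
e23 coeff: (-5)*(-2) - (-2)*(-3) = 10 - 6 = 4
|a wedge b|^2 = (-8)^2 + 0^2 + 4^2
= 64 + 0 + 16
= 80


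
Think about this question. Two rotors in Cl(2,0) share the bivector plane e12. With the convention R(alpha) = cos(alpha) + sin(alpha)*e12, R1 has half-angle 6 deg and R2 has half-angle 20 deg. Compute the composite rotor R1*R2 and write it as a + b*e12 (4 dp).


Same-plane rotors commute and their half-angles add:
R1*R2 = cos(a1 + a2) + sin(a1 + a2)*e12.
a1 + a2 = 6 + 20 = 26 deg
cos(26 deg) = 0.8988
sin(26 deg) = 0.4384
R1*R2 = 0.8988 + 0.4384*e12


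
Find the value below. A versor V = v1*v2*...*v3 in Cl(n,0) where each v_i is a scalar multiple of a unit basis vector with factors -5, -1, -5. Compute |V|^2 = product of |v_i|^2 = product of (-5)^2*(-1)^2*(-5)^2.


Each vector v_i has |v_i|^2 = s_i^2
Squared scales: (-5)^2 = 25, (-1)^2 = 1, (-5)^2 = 25
|V|^2 = 25 * 1 * 25
= 625


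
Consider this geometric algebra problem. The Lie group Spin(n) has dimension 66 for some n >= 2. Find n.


dim Spin(n) = dim so(n) = n(n-1)/2.
Solve n(n-1)/2 = 66, i.e. n^2 - n - 132 = 0.
Discriminant = 1 + 8*66 = 529
n = (1 + sqrt(529))/2 = (1 + 23)/2 = 12


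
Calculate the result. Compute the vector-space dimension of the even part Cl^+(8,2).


Even subalgebra dimension = 2^(n-1)
n = 8 + 2 = 10
2^(10 - 1) = 2^9 = 512
Verification: sum of C(10,k) for even k = 1 + 45 + 210 + 210 + 45 + 1 = 512
Result = 512


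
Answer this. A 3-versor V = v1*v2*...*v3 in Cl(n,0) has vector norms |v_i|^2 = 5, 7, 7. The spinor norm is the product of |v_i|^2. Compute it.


Spinor norm N(V) = |v1|^2 * |v2|^2 * ... * |v3|^2
= 5 * 7 * 7
Running product: 5, 35, 245
N(V) = 245


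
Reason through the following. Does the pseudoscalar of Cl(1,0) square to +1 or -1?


The pseudoscalar I = e1...e_n (product of all n generators) of Cl(p,q) satisfies I^2 = (-1)^(q + n(n-1)/2).
p = 1, q = 0, n = p + q = 1
n(n-1)/2 = 1 * 0 / 2 = 0
Exponent = q + n(n-1)/2 = 0 + 0 = 0
I^2 = (-1)^0 = +1


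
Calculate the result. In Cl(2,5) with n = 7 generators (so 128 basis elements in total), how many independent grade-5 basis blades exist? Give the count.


Number of grade-k basis blades in Cl(p,q) with n = p + q is C(n, k).
n = 2 + 5 = 7
C(7, 5) = 7! / (5! * 2!)
= 5040 / (120 * 2)
= 21


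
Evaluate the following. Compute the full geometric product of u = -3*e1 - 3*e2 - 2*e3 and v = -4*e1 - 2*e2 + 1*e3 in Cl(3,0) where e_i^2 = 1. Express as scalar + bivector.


In Cl(3,0): e_i^2 = 1, e_ie_j = -e_je_i for i != j.
Scalar part = u . v = (-3)*(-4) + (-3)*(-2) + (-2)*1
= 12 + 6 + (-2) = 16
e12 coeff = (-3)*(-2) - (-3)*(-4) = 6 - 12 = -6
e13 coeff = (-3)*1 - (-2)*(-4) = -3 - 8 = -11
e23 coeff = (-3)*1 - (-2)*(-2) = -3 - 4 = -7
uv = 16 - 6*e12 - 11*e13 - 7*e23


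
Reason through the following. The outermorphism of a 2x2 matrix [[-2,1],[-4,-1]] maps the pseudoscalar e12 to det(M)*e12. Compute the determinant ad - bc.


The outermorphism of a linear map f sends e1^e2 to f(e1)^f(e2).
f(e1) = -2*e1 - 4*e2
f(e2) = 1*e1 - 1*e2
f(e1) ^ f(e2) = (-2*e1 - 4*e2) ^ (1*e1 - 1*e2)
= (-2)*(-1)*e12 + (-4)*1*e21
= (2 - (-4))*e12
= 6*e12
Coefficient = 6


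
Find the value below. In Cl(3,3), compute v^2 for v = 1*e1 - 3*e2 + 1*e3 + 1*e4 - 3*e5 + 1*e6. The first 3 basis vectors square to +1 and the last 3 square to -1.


v^2 = sum of c_i^2 * e_i^2
Positive signature terms (e_i^2 = +1): 1^2 + (-3)^2 + 1^2 = 11
Negative signature terms (e_j^2 = -1): 1^2 + (-3)^2 + 1^2 = 11
v^2 = 11 - 11 = 0


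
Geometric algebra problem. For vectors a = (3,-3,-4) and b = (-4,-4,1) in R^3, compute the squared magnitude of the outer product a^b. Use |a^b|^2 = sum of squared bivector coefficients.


a wedge b = (a1*b2 - a2*b1)*e12 + (a1*b3 - a3*b1)*e13 + (a2*b3 - a3*b2)*e23
e12 coeff: 3*(-4) - (-3)*(-4) = -12 - 12 = -24
e13 coeff: 3*1 - (-4)*(-4) = 3 - 16 = -13
e23 coeff: (-3)*1 - (-4)*(-4) = -3 - 16 = -19
|a wedge b|^2 = (-24)^2 + (-13)^2 + (-19)^2
= 576 + 169 + 361
= 1106


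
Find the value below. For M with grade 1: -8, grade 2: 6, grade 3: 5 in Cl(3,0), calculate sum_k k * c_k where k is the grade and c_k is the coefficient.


Grade-weighted sum = sum of grade_k * coefficient_k
1*(-8) = -8
2*6 = 12
3*5 = 15
Total = -8 + 12 + 15 = 19


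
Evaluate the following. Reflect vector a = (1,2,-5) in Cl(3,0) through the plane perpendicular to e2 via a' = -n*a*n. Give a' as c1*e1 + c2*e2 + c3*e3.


Reflection formula: a' = -n*a*n, with n = e2 (unit vector, n^2 = 1).
For reflection through hyperplane perp to e2:
The component along e2 flips sign, others stay.
a = (1, 2, -5)
a' = (1, -2, -5)
a' = 1*e1 - 2*e2 - 5*e3


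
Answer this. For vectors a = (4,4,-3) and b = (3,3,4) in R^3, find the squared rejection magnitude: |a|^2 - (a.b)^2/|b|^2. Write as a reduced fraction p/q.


|a|^2 = 4^2 + 4^2 + (-3)^2 = 41
|b|^2 = 3^2 + 3^2 + 4^2 = 34
a . b = 4*3 + 4*3 + (-3)*4 = 12
(a.b)^2 = 12^2 = 144
|rej|^2 = 41 - 144/34
= (1394 - 144)/34
= 1250/34
In lowest terms: 625/17


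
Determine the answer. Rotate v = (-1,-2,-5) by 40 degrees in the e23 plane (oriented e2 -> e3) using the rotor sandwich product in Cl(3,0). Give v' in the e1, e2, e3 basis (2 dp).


Rotor R = cos(20deg) - sin(20deg)*e23
Rotation angle theta = 2 * 20 = 40 degrees in the e23 plane (e2 -> e3).
The component perpendicular to the plane (e1) is invariant: v'_1 = v1 = -1.00
cos(40deg) = 0.7660, sin(40deg) = 0.6428
v'_2 = v2*cos(theta) - v3*sin(theta) = -2*0.7660 - (-5)*0.6428 = 1.68
v'_3 = v2*sin(theta) + v3*cos(theta) = -2*0.6428 + (-5)*0.7660 = -5.12
v' = -1.00*e1 + 1.68*e2 - 5.12*e3


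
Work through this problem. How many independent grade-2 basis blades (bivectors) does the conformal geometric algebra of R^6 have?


The conformal model of R^6 uses Cl(7,1) with m = 6 + 2 = 8 generators.
Number of grade-2 blades = C(m, 2) = C(8, 2)
= 8*7/2 = 28


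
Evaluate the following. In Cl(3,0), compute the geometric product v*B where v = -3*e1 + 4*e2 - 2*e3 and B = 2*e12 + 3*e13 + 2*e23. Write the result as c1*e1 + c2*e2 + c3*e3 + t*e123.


vB has grade-1 (vector) and grade-3 (trivector) parts: vB = (v _| B) + (v ^ B).
Vector part <vB>_1:
  e1: -v2*b12 - v3*b13 = -(4)*(2) - (-2)*(3) = -2
  e2: v1*b12 - v3*b23 = (-3)*(2) - (-2)*(2) = -2
  e3: v1*b13 + v2*b23 = (-3)*(3) + (4)*(2) = -1
Trivector part <vB>_3:
  e123: v1*b23 - v2*b13 + v3*b12 = (-3)*(2) - (4)*(3) + (-2)*(2) = -22
vB = -2*e1 - 2*e2 - 1*e3 - 22*e123


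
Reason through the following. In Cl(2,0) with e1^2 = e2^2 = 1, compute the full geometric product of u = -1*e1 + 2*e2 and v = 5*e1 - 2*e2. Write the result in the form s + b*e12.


Expand: (-1*e1 + 2*e2)(5*e1 - 2*e2)
= (-1)*5*e1e1 + (-1)*(-2)*e1e2 + 2*5*e2e1 + 2*(-2)*e2e2
Using e1^2 = e2^2 = 1, e2e1 = -e1e2:
Scalar part s = (-1)*5 + 2*(-2) = -5 + (-4) = -9
Bivector part b = (-1)*(-2) - 2*5 = 2 - 10 = -8
uv = -9 - 8*e12


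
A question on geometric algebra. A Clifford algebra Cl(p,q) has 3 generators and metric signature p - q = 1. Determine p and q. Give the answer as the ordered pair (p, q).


We need p + q = 3 and p - q = 1.
Adding: 2p = 3 + 1 = 4, so p = 2.
Then q = 3 - 2 = 1.
(p, q) = (2, 1)


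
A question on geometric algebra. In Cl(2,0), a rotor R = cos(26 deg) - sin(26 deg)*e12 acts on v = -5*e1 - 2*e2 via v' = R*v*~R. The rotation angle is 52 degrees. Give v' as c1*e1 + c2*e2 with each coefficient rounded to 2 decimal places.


Rotor R = cos(26deg) - sin(26deg)*e12
Rotation angle theta = 2 * 26 = 52 degrees
v' = R*v*~R rotates v by theta.
cos(52deg) = 0.6157, sin(52deg) = 0.7880
v'_1 = -5*cos(52deg) - (-2)*sin(52deg)
= -5*0.6157 - (-2)*0.7880
= -1.50
v'_2 = -5*sin(52deg) + (-2)*cos(52deg)
= -5*0.7880 + (-2)*0.6157
= -5.17
v' = -1.50*e1 - 5.17*e2


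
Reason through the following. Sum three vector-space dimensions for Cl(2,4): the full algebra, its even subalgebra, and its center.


n = 2 + 4 = 6
Total dim = 2^6 = 64
Even subalgebra dim = 2^5 = 32
n is even, so center dim = 1
Sum = 64 + 32 + 1 = 97


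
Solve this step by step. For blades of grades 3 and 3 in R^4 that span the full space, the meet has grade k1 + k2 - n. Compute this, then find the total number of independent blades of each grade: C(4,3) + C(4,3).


Meet grade = grade(A) + grade(B) - n
= 3 + 3 - 4 = 2
C(4,3) = 4
C(4,3) = 4
dim_A + dim_B = 4 + 4 = 8


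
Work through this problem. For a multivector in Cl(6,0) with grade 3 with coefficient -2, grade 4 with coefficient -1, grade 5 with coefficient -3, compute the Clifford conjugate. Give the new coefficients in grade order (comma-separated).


Clifford conjugate sign for grade k: (-1)^(k(k+1)/2)
Grade 3: (-1)^(3*4/2) = (-1)^6 = 1, coeff -2 -> -2
Grade 4: (-1)^(4*5/2) = (-1)^10 = 1, coeff -1 -> -1
Grade 5: (-1)^(5*6/2) = (-1)^15 = -1, coeff -3 -> 3
Conjugated coefficients: -2, -1, 3


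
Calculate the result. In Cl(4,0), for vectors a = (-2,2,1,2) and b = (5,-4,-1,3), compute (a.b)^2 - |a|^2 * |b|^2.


a . b = (-2)*5 + 2*(-4) + 1*(-1) + 2*3
= -10 + (-8) + (-1) + 6 = -13
|a|^2 = (-2)^2 + 2^2 + 1^2 + 2^2 = 13
|b|^2 = 5^2 + (-4)^2 + (-1)^2 + 3^2 = 51
(a.b)^2 = (-13)^2 = 169
|a|^2 * |b|^2 = 13 * 51 = 663
Result = 169 - 663 = -494


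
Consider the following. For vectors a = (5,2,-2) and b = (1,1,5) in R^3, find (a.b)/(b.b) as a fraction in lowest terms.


Projection coefficient = (a . b) / (b . b)
a . b = 5*1 + 2*1 + (-2)*5
= 5 + 2 + (-10) = -3
b . b = 1^2 + 1^2 + 5^2
= 1 + 1 + 25 = 27
Coefficient = -3/27
In lowest terms: -1/9


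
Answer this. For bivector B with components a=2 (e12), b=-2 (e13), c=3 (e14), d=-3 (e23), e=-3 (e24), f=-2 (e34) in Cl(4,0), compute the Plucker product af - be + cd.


Plucker relation: af - be + cd
a*f = 2*(-2) = -4
b*e = (-2)*(-3) = 6
c*d = 3*(-3) = -9
af - be + cd = -4 - 6 + (-9)
= -19


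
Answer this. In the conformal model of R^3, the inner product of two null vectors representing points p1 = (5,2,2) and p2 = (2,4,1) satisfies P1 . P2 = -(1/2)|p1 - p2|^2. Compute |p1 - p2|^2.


p1 - p2 = (3, -2, 1)
|p1 - p2|^2 = 3^2 + (-2)^2 + 1^2
= 9 + 4 + 1
= 14


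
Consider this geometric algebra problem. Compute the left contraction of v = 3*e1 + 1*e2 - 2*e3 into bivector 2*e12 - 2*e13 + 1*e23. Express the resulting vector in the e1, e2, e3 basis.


Left contraction v _| B = <vB>_1 (grade-1 part of the geometric product vB).
Using e1_|e12 = e2, e2_|e12 = -e1, e1_|e13 = e3, e3_|e13 = -e1, e2_|e23 = e3, e3_|e23 = -e2:
e1 coeff: -v2*b12 - v3*b13 = -(1)*(2) - (-2)*(-2) = -6
e2 coeff: v1*b12 - v3*b23 = (3)*(2) - (-2)*(1) = 8
e3 coeff: v1*b13 + v2*b23 = (3)*(-2) + (1)*(1) = -5
v _| B = -6*e1 + 8*e2 - 5*e3


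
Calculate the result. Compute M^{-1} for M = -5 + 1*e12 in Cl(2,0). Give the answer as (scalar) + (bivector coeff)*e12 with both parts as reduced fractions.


M = -5 + 1*e12, where e12^2 = -1.
Since M commutes with its reverse ~M = a - b*e12, M * ~M = a^2 - b^2*e12^2 = a^2 + b^2.
So M^{-1} = ~M / (a^2 + b^2) = (a - b*e12)/(a^2 + b^2).
a^2 + b^2 = 25 + 1 = 26
Scalar part = -5/26 = -5/26
Bivector coeff = -1/26 = -1/26
M^{-1} = -5/26 - 1/26*e12


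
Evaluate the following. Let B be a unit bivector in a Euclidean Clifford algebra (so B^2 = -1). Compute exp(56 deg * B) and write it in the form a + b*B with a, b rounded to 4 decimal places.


For a unit bivector B with B^2 = -1, the exponential series gives
e^(theta*B) = cos(theta) + sin(theta)*B (the GA analogue of Euler's formula).
theta = 56 degrees = 0.977384 rad
cos(56 deg) = 0.5592
sin(56 deg) = 0.8290
exp(theta*B) = 0.5592 + 0.8290*B


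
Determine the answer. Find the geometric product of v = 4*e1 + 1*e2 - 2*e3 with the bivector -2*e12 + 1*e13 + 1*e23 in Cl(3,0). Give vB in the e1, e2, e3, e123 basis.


vB has grade-1 (vector) and grade-3 (trivector) parts: vB = (v _| B) + (v ^ B).
Vector part <vB>_1:
  e1: -v2*b12 - v3*b13 = -(1)*(-2) - (-2)*(1) = 4
  e2: v1*b12 - v3*b23 = (4)*(-2) - (-2)*(1) = -6
  e3: v1*b13 + v2*b23 = (4)*(1) + (1)*(1) = 5
Trivector part <vB>_3:
  e123: v1*b23 - v2*b13 + v3*b12 = (4)*(1) - (1)*(1) + (-2)*(-2) = 7
vB = 4*e1 - 6*e2 + 5*e3 + 7*e123


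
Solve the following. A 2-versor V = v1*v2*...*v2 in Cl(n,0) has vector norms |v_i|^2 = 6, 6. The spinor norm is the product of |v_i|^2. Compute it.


Spinor norm N(V) = |v1|^2 * |v2|^2 * ... * |v2|^2
= 6 * 6
Running product: 6, 36
N(V) = 36


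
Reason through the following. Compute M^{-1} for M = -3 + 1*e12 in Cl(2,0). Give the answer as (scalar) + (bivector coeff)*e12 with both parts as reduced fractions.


M = -3 + 1*e12, where e12^2 = -1.
Since M commutes with its reverse ~M = a - b*e12, M * ~M = a^2 - b^2*e12^2 = a^2 + b^2.
So M^{-1} = ~M / (a^2 + b^2) = (a - b*e12)/(a^2 + b^2).
a^2 + b^2 = 9 + 1 = 10
Scalar part = -3/10 = -3/10
Bivector coeff = -1/10 = -1/10
M^{-1} = -3/10 - 1/10*e12


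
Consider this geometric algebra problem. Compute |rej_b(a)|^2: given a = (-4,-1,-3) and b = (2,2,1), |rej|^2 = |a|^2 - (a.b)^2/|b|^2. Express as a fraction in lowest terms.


|a|^2 = (-4)^2 + (-1)^2 + (-3)^2 = 26
|b|^2 = 2^2 + 2^2 + 1^2 = 9
a . b = (-4)*2 + (-1)*2 + (-3)*1 = -13
(a.b)^2 = (-13)^2 = 169
|rej|^2 = 26 - 169/9
= (234 - 169)/9
= 65/9
In lowest terms: 65/9


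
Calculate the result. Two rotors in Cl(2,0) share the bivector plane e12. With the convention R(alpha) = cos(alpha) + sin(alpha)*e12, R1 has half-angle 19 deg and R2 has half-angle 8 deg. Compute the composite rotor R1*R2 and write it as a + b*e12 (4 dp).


Same-plane rotors commute and their half-angles add:
R1*R2 = cos(a1 + a2) + sin(a1 + a2)*e12.
a1 + a2 = 19 + 8 = 27 deg
cos(27 deg) = 0.8910
sin(27 deg) = 0.4540
R1*R2 = 0.8910 + 0.4540*e12


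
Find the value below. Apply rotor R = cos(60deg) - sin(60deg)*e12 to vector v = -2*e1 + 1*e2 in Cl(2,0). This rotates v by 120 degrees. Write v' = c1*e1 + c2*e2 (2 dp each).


Rotor R = cos(60deg) - sin(60deg)*e12
Rotation angle theta = 2 * 60 = 120 degrees
v' = R*v*~R rotates v by theta.
cos(120deg) = -0.5000, sin(120deg) = 0.8660
v'_1 = -2*cos(120deg) - 1*sin(120deg)
= -2*(-0.5000) - 1*0.8660
= 0.13
v'_2 = -2*sin(120deg) + 1*cos(120deg)
= -2*0.8660 + 1*(-0.5000)
= -2.23
v' = 0.13*e1 - 2.23*e2


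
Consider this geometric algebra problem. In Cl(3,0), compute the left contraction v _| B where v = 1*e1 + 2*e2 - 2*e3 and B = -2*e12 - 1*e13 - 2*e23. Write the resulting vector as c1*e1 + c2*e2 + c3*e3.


Left contraction v _| B = <vB>_1 (grade-1 part of the geometric product vB).
Using e1_|e12 = e2, e2_|e12 = -e1, e1_|e13 = e3, e3_|e13 = -e1, e2_|e23 = e3, e3_|e23 = -e2:
e1 coeff: -v2*b12 - v3*b13 = -(2)*(-2) - (-2)*(-1) = 2
e2 coeff: v1*b12 - v3*b23 = (1)*(-2) - (-2)*(-2) = -6
e3 coeff: v1*b13 + v2*b23 = (1)*(-1) + (2)*(-2) = -5
v _| B = 2*e1 - 6*e2 - 5*e3


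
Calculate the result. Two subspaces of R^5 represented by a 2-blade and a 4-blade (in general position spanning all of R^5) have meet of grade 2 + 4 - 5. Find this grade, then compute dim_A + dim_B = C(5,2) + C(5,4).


Meet grade = grade(A) + grade(B) - n
= 2 + 4 - 5 = 1
C(5,2) = 10
C(5,4) = 5
dim_A + dim_B = 10 + 5 = 15


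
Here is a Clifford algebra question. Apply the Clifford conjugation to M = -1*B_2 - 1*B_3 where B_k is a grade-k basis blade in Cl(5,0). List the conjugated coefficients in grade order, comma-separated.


Clifford conjugate sign for grade k: (-1)^(k(k+1)/2)
Grade 2: (-1)^(2*3/2) = (-1)^3 = -1, coeff -1 -> 1
Grade 3: (-1)^(3*4/2) = (-1)^6 = 1, coeff -1 -> -1
Conjugated coefficients: 1, -1


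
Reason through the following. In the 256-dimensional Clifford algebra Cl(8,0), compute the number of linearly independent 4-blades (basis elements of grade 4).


Number of grade-k basis blades in Cl(p,q) with n = p + q is C(n, k).
n = 8 + 0 = 8
C(8, 4) = 8! / (4! * 4!)
= 40320 / (24 * 24)
= 70


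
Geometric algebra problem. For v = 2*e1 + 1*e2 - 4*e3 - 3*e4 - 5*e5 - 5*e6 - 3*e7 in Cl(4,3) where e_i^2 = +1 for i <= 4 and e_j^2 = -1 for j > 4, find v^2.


v^2 = sum of c_i^2 * e_i^2
Positive signature terms (e_i^2 = +1): 2^2 + 1^2 + (-4)^2 + (-3)^2 = 30
Negative signature terms (e_j^2 = -1): (-5)^2 + (-5)^2 + (-3)^2 = 59
v^2 = 30 - 59 = -29


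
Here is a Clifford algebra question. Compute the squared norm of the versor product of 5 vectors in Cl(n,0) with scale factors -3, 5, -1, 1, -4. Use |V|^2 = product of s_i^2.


Each vector v_i has |v_i|^2 = s_i^2
Squared scales: (-3)^2 = 9, 5^2 = 25, (-1)^2 = 1, 1^2 = 1, (-4)^2 = 16
|V|^2 = 9 * 25 * 1 * 1 * 16
= 3600


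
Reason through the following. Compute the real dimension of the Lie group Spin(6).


Spin(n) double-covers SO(n); both have Lie algebra so(n) of dimension n(n-1)/2.
n = 6
n(n-1) = 6 * 5 = 30
dim Spin(6) = 30/2 = 15


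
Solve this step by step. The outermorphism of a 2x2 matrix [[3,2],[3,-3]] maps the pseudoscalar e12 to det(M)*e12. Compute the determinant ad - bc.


The outermorphism of a linear map f sends e1^e2 to f(e1)^f(e2).
f(e1) = 3*e1 + 3*e2
f(e2) = 2*e1 - 3*e2
f(e1) ^ f(e2) = (3*e1 + 3*e2) ^ (2*e1 - 3*e2)
= 3*(-3)*e12 + 3*2*e21
= (-9 - 6)*e12
= -15*e12
Coefficient = -15


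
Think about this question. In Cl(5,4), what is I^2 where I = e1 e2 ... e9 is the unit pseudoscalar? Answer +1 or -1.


The pseudoscalar I = e1...e_n (product of all n generators) of Cl(p,q) satisfies I^2 = (-1)^(q + n(n-1)/2).
p = 5, q = 4, n = p + q = 9
n(n-1)/2 = 9 * 8 / 2 = 36
Exponent = q + n(n-1)/2 = 4 + 36 = 40
I^2 = (-1)^40 = +1


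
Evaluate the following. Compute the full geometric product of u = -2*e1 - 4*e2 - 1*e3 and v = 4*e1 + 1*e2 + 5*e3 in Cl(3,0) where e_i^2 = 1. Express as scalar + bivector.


In Cl(3,0): e_i^2 = 1, e_ie_j = -e_je_i for i != j.
Scalar part = u . v = (-2)*4 + (-4)*1 + (-1)*5
= -8 + (-4) + (-5) = -17
e12 coeff = (-2)*1 - (-4)*4 = -2 - (-16) = 14
e13 coeff = (-2)*5 - (-1)*4 = -10 - (-4) = -6
e23 coeff = (-4)*5 - (-1)*1 = -20 - (-1) = -19
uv = -17 + 14*e12 - 6*e13 - 19*e23


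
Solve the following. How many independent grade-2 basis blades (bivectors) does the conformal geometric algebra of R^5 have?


The conformal model of R^5 uses Cl(6,1) with m = 5 + 2 = 7 generators.
Number of grade-2 blades = C(m, 2) = C(7, 2)
= 7*6/2 = 21


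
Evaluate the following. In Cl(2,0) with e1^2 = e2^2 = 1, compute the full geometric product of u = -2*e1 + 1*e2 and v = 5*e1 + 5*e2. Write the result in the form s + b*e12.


Expand: (-2*e1 + 1*e2)(5*e1 + 5*e2)
= (-2)*5*e1e1 + (-2)*5*e1e2 + 1*5*e2e1 + 1*5*e2e2
Using e1^2 = e2^2 = 1, e2e1 = -e1e2:
Scalar part s = (-2)*5 + 1*5 = -10 + 5 = -5
Bivector part b = (-2)*5 - 1*5 = -10 - 5 = -15
uv = -5 - 15*e12


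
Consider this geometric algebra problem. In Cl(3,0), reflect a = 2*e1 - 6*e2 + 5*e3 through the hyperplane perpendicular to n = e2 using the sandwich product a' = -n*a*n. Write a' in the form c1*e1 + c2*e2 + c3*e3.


Reflection formula: a' = -n*a*n, with n = e2 (unit vector, n^2 = 1).
For reflection through hyperplane perp to e2:
The component along e2 flips sign, others stay.
a = (2, -6, 5)
a' = (2, 6, 5)
a' = 2*e1 + 6*e2 + 5*e3


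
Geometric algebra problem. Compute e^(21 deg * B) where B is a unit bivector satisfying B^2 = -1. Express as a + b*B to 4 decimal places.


For a unit bivector B with B^2 = -1, the exponential series gives
e^(theta*B) = cos(theta) + sin(theta)*B (the GA analogue of Euler's formula).
theta = 21 degrees = 0.366519 rad
cos(21 deg) = 0.9336
sin(21 deg) = 0.3584
exp(theta*B) = 0.9336 + 0.3584*B


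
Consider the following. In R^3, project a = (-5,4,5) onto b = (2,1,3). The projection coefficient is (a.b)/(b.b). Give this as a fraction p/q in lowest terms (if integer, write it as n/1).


Projection coefficient = (a . b) / (b . b)
a . b = (-5)*2 + 4*1 + 5*3
= -10 + 4 + 15 = 9
b . b = 2^2 + 1^2 + 3^2
= 4 + 1 + 9 = 14
Coefficient = 9/14
In lowest terms: 9/14


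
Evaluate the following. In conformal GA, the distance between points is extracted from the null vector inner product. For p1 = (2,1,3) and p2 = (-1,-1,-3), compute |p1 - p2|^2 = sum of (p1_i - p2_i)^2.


p1 - p2 = (3, 2, 6)
|p1 - p2|^2 = 3^2 + 2^2 + 6^2
= 9 + 4 + 36
= 49


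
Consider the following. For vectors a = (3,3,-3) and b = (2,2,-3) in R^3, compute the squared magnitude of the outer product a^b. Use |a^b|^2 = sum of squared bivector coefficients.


a wedge b = (a1*b2 - a2*b1)*e12 + (a1*b3 - a3*b1)*e13 + (a2*b3 - a3*b2)*e23
e12 coeff: 3*2 - 3*2 = 6 - 6 = 0
e13 coeff: 3*(-3) - (-3)*2 = -9 - (-6) = -3
e23 coeff: 3*(-3) - (-3)*2 = -9 - (-6) = -3
|a wedge b|^2 = 0^2 + (-3)^2 + (-3)^2
= 0 + 9 + 9
= 18


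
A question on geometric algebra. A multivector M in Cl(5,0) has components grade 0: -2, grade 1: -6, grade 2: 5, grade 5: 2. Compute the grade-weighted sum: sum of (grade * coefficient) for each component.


Grade-weighted sum = sum of grade_k * coefficient_k
0*(-2) = 0
1*(-6) = -6
2*5 = 10
5*2 = 10
Total = 0 + (-6) + 10 + 10 = 14


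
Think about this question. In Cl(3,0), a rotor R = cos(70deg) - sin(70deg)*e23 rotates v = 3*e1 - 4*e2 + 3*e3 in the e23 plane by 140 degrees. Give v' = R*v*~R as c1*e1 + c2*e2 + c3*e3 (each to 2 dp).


Rotor R = cos(70deg) - sin(70deg)*e23
Rotation angle theta = 2 * 70 = 140 degrees in the e23 plane (e2 -> e3).
The component perpendicular to the plane (e1) is invariant: v'_1 = v1 = 3.00
cos(140deg) = -0.7660, sin(140deg) = 0.6428
v'_2 = v2*cos(theta) - v3*sin(theta) = -4*(-0.7660) - 3*0.6428 = 1.14
v'_3 = v2*sin(theta) + v3*cos(theta) = -4*0.6428 + 3*(-0.7660) = -4.87
v' = 3.00*e1 + 1.14*e2 - 4.87*e3


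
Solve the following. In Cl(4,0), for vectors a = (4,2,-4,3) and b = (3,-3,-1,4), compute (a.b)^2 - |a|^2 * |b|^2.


a . b = 4*3 + 2*(-3) + (-4)*(-1) + 3*4
= 12 + (-6) + 4 + 12 = 22
|a|^2 = 4^2 + 2^2 + (-4)^2 + 3^2 = 45
|b|^2 = 3^2 + (-3)^2 + (-1)^2 + 4^2 = 35
(a.b)^2 = 22^2 = 484
|a|^2 * |b|^2 = 45 * 35 = 1575
Result = 484 - 1575 = -1091


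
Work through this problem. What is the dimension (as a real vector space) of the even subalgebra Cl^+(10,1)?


Even subalgebra dimension = 2^(n-1)
n = 10 + 1 = 11
2^(11 - 1) = 2^10 = 1024
Verification: sum of C(11,k) for even k = 1 + 55 + 330 + 462 + 165 + 11 = 1024
Result = 1024


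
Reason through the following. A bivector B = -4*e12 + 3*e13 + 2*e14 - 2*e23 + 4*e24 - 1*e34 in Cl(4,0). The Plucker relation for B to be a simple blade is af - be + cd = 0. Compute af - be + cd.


Plucker relation: af - be + cd
a*f = (-4)*(-1) = 4
b*e = 3*4 = 12
c*d = 2*(-2) = -4
af - be + cd = 4 - 12 + (-4)
= -12


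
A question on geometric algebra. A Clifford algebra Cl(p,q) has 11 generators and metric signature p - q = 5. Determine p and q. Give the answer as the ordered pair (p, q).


We need p + q = 11 and p - q = 5.
Adding: 2p = 11 + 5 = 16, so p = 8.
Then q = 11 - 8 = 3.
(p, q) = (8, 3)


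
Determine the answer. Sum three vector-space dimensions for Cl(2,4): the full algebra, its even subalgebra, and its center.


n = 2 + 4 = 6
Total dim = 2^6 = 64
Even subalgebra dim = 2^5 = 32
n is even, so center dim = 1
Sum = 64 + 32 + 1 = 97


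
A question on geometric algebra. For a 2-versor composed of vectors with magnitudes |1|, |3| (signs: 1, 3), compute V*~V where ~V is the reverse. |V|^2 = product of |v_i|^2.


Each vector v_i has |v_i|^2 = s_i^2
Squared scales: 1^2 = 1, 3^2 = 9
|V|^2 = 1 * 9
= 9


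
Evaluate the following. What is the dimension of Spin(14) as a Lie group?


Spin(n) double-covers SO(n); both have Lie algebra so(n) of dimension n(n-1)/2.
n = 14
n(n-1) = 14 * 13 = 182
dim Spin(14) = 182/2 = 91


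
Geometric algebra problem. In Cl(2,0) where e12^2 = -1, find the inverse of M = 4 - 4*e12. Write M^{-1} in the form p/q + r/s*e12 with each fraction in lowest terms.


M = 4 - 4*e12, where e12^2 = -1.
Since M commutes with its reverse ~M = a - b*e12, M * ~M = a^2 - b^2*e12^2 = a^2 + b^2.
So M^{-1} = ~M / (a^2 + b^2) = (a - b*e12)/(a^2 + b^2).
a^2 + b^2 = 16 + 16 = 32
Scalar part = 4/32 = 1/8
Bivector coeff = 4/32 = 1/8
M^{-1} = 1/8 + 1/8*e12


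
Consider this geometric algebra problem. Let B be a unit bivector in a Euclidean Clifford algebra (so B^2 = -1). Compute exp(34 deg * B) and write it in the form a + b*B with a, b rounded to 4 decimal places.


For a unit bivector B with B^2 = -1, the exponential series gives
e^(theta*B) = cos(theta) + sin(theta)*B (the GA analogue of Euler's formula).
theta = 34 degrees = 0.593412 rad
cos(34 deg) = 0.8290
sin(34 deg) = 0.5592
exp(theta*B) = 0.8290 + 0.5592*B


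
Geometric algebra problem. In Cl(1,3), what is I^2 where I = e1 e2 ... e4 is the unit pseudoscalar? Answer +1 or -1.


The pseudoscalar I = e1...e_n (product of all n generators) of Cl(p,q) satisfies I^2 = (-1)^(q + n(n-1)/2).
p = 1, q = 3, n = p + q = 4
n(n-1)/2 = 4 * 3 / 2 = 6
Exponent = q + n(n-1)/2 = 3 + 6 = 9
I^2 = (-1)^9 = -1


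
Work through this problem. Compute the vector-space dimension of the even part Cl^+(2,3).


Even subalgebra dimension = 2^(n-1)
n = 2 + 3 = 5
2^(5 - 1) = 2^4 = 16
Verification: sum of C(5,k) for even k = 1 + 10 + 5 = 16
Result = 16


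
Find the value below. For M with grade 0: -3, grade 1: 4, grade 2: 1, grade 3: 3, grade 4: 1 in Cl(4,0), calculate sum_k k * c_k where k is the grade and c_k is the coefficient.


Grade-weighted sum = sum of grade_k * coefficient_k
0*(-3) = 0
1*4 = 4
2*1 = 2
3*3 = 9
4*1 = 4
Total = 0 + 4 + 2 + 9 + 4 = 19


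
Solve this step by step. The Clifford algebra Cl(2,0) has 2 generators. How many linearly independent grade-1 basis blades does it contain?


Number of grade-k basis blades in Cl(p,q) with n = p + q is C(n, k).
n = 2 + 0 = 2
C(2, 1) = 2! / (1! * 1!)
= 2 / (1 * 1)
= 2


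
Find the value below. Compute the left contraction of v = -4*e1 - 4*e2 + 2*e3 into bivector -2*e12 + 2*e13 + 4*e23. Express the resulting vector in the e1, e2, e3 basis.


Left contraction v _| B = <vB>_1 (grade-1 part of the geometric product vB).
Using e1_|e12 = e2, e2_|e12 = -e1, e1_|e13 = e3, e3_|e13 = -e1, e2_|e23 = e3, e3_|e23 = -e2:
e1 coeff: -v2*b12 - v3*b13 = -(-4)*(-2) - (2)*(2) = -12
e2 coeff: v1*b12 - v3*b23 = (-4)*(-2) - (2)*(4) = 0
e3 coeff: v1*b13 + v2*b23 = (-4)*(2) + (-4)*(4) = -24
v _| B = -12*e1 + 0*e2 - 24*e3


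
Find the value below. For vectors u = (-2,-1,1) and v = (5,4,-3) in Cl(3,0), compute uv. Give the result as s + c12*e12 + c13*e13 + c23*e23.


In Cl(3,0): e_i^2 = 1, e_ie_j = -e_je_i for i != j.
Scalar part = u . v = (-2)*5 + (-1)*4 + 1*(-3)
= -10 + (-4) + (-3) = -17
e12 coeff = (-2)*4 - (-1)*5 = -8 - (-5) = -3
e13 coeff = (-2)*(-3) - 1*5 = 6 - 5 = 1
e23 coeff = (-1)*(-3) - 1*4 = 3 - 4 = -1
uv = -17 - 3*e12 + 1*e13 - 1*e23


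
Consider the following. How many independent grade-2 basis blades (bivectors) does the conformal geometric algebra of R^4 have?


The conformal model of R^4 uses Cl(5,1) with m = 4 + 2 = 6 generators.
Number of grade-2 blades = C(m, 2) = C(6, 2)
= 6*5/2 = 15


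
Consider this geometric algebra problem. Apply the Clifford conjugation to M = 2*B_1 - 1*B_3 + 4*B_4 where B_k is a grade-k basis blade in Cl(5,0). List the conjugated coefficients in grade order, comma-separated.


Clifford conjugate sign for grade k: (-1)^(k(k+1)/2)
Grade 1: (-1)^(1*2/2) = (-1)^1 = -1, coeff 2 -> -2
Grade 3: (-1)^(3*4/2) = (-1)^6 = 1, coeff -1 -> -1
Grade 4: (-1)^(4*5/2) = (-1)^10 = 1, coeff 4 -> 4
Conjugated coefficients: -2, -1, 4


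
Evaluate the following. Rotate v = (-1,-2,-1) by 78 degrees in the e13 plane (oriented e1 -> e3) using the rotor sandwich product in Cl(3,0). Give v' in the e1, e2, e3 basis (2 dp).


Rotor R = cos(39deg) - sin(39deg)*e13
Rotation angle theta = 2 * 39 = 78 degrees in the e13 plane (e1 -> e3).
The component perpendicular to the plane (e2) is invariant: v'_2 = v2 = -2.00
cos(78deg) = 0.2079, sin(78deg) = 0.9781
v'_1 = v1*cos(theta) - v3*sin(theta) = -1*0.2079 - (-1)*0.9781 = 0.77
v'_3 = v1*sin(theta) + v3*cos(theta) = -1*0.9781 + (-1)*0.2079 = -1.19
v' = 0.77*e1 - 2.00*e2 - 1.19*e3


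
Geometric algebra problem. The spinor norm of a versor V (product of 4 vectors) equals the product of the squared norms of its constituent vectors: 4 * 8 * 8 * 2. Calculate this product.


Spinor norm N(V) = |v1|^2 * |v2|^2 * ... * |v4|^2
= 4 * 8 * 8 * 2
Running product: 4, 32, 256, 512
N(V) = 512


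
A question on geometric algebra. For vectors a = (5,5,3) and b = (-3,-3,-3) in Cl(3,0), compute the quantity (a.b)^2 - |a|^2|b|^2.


a . b = 5*(-3) + 5*(-3) + 3*(-3)
= -15 + (-15) + (-9) = -39
|a|^2 = 5^2 + 5^2 + 3^2 = 59
|b|^2 = (-3)^2 + (-3)^2 + (-3)^2 = 27
(a.b)^2 = (-39)^2 = 1521
|a|^2 * |b|^2 = 59 * 27 = 1593
Result = 1521 - 1593 = -72


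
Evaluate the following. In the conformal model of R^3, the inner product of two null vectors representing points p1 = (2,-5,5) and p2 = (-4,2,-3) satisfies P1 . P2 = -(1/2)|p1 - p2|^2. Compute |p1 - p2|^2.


p1 - p2 = (6, -7, 8)
|p1 - p2|^2 = 6^2 + (-7)^2 + 8^2
= 36 + 49 + 64
= 149
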